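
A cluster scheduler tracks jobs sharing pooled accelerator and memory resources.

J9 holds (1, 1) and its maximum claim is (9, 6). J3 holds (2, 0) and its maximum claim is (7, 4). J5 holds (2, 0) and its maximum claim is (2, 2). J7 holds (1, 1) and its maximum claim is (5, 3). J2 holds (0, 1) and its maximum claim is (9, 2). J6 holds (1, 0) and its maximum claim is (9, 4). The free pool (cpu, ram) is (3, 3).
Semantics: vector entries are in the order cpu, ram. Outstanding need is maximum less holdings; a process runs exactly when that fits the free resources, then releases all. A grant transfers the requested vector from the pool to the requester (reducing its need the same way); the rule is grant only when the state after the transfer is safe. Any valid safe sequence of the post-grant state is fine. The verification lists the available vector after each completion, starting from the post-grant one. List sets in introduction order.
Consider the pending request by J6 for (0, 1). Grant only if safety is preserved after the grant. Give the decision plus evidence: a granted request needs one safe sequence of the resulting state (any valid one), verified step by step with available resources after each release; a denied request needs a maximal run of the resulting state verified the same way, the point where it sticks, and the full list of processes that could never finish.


DENY. Granting would leave the state unsafe.
Key observation: after J5, J7 the pool peaks at (6, 3), and each blocked process is short somewhere: J9 on cpu, ram; J3 on ram; J2 on cpu; J6 on cpu.
On the post-grant state, J5, J7 is a maximal run — nothing extends it. Verifying each step:
  pool = (3, 2)
  run J5 (needs (0, 2), free (3, 2)); after release of (2, 0) the pool is (5, 2)
  run J7 (needs (4, 2), free (5, 2)); after release of (1, 1) the pool is (6, 3)
  blocked: J9 wants (8, 5), pool (6, 3) — not enough cpu and ram
  blocked: J3 wants (5, 4), pool (6, 3) — not enough ram
  blocked: J2 wants (9, 1), pool (6, 3) — not enough cpu
  blocked: J6 wants (8, 3), pool (6, 3) — not enough cpu
Post-grant, the permanently blocked set is J9, J3, J2 and J6.


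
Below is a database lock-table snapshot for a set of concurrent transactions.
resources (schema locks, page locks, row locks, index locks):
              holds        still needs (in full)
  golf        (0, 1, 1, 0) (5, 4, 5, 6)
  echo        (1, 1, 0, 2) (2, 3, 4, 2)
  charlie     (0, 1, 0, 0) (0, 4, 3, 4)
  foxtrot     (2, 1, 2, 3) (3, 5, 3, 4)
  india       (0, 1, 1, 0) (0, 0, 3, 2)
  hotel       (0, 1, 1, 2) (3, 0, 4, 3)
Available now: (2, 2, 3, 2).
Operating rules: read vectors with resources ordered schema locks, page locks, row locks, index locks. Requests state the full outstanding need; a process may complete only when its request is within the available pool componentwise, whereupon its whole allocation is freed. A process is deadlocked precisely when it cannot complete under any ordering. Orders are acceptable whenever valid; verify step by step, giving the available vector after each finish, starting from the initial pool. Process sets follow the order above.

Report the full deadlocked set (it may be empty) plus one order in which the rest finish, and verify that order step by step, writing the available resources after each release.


No process is deadlocked.
Key observation: india leads a chain of completions in which each release enables another process.
One completion order for the rest: india, echo, charlie, foxtrot, golf, hotel. Verifying each step:
  pool = (2, 2, 3, 2)
  india: need (0, 0, 3, 2) fits (2, 2, 3, 2); releases (0, 1, 1, 0), pool now (2, 3, 4, 2)
  echo: need (2, 3, 4, 2) fits (2, 3, 4, 2); releases (1, 1, 0, 2), pool now (3, 4, 4, 4)
  charlie: need (0, 4, 3, 4) fits (3, 4, 4, 4); releases (0, 1, 0, 0), pool now (3, 5, 4, 4)
  foxtrot: need (3, 5, 3, 4) fits (3, 5, 4, 4); releases (2, 1, 2, 3), pool now (5, 6, 6, 7)
  golf: need (5, 4, 5, 6) fits (5, 6, 6, 7); releases (0, 1, 1, 0), pool now (5, 7, 7, 7)
  hotel: need (3, 0, 4, 3) fits (5, 7, 7, 7); releases (0, 1, 1, 2), pool now (5, 8, 8, 9)


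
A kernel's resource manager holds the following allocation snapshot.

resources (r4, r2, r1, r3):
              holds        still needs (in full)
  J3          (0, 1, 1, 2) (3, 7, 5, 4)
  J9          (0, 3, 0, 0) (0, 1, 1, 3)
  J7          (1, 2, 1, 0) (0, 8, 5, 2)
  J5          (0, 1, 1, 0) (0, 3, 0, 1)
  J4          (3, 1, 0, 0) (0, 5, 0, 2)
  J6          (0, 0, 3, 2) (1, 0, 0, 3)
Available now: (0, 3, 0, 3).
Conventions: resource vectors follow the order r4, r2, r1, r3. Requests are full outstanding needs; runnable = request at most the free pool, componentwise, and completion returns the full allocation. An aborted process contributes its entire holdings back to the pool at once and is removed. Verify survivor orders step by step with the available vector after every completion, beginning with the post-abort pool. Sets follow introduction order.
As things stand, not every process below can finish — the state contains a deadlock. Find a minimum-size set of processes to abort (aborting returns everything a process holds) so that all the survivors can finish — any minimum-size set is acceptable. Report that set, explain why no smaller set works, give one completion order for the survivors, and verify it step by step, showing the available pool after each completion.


Minimum abort set: J7.
Key observation: aborting J7 returns (1, 2, 1, 0), and J3 — hopeless before — runs at step 4 with the returned capacity in the pool.
Why nothing smaller works: aborting no one leaves the state deadlocked as given.
Survivors finish in the order: J4, J5, J6, J3, J9. Step-by-step check (pool after the aborts first):
  pool = (1, 5, 1, 3)
  J4 needs (0, 5, 0, 2) <= (1, 5, 1, 3) -> finishes; pool += (3, 1, 0, 0) = (4, 6, 1, 3)
  J5 needs (0, 3, 0, 1) <= (4, 6, 1, 3) -> finishes; pool += (0, 1, 1, 0) = (4, 7, 2, 3)
  J6 needs (1, 0, 0, 3) <= (4, 7, 2, 3) -> finishes; pool += (0, 0, 3, 2) = (4, 7, 5, 5)
  J3 needs (3, 7, 5, 4) <= (4, 7, 5, 5) -> finishes; pool += (0, 1, 1, 2) = (4, 8, 6, 7)
  J9 needs (0, 1, 1, 3) <= (4, 8, 6, 7) -> finishes; pool += (0, 3, 0, 0) = (4, 11, 6, 7)


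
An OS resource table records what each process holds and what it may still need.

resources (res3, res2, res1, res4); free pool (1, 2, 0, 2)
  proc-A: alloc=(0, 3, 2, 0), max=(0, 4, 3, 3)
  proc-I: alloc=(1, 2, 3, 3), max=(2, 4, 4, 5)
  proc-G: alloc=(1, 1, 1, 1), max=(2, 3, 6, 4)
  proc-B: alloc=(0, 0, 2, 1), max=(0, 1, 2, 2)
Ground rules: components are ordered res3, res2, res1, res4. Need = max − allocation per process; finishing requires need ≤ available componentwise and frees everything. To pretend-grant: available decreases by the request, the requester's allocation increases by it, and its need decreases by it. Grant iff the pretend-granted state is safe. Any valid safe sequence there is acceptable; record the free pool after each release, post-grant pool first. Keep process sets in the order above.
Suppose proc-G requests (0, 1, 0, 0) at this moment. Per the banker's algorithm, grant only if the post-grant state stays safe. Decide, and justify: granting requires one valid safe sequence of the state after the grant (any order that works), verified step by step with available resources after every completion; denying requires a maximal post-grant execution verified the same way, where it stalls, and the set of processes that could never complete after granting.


GRANT: granting preserves safety; a valid post-grant sequence is proc-B, proc-A, proc-I, proc-G.
Key observation: even at the reduced pool (1, 1, 0, 2), proc-B fits immediately, so safety survives the grant.
Verifying the post-grant state step by step:
  pool = (1, 1, 0, 2)
  proc-B: need (0, 1, 0, 1) fits (1, 1, 0, 2); releases (0, 0, 2, 1), pool now (1, 1, 2, 3)
  proc-A: need (0, 1, 1, 3) fits (1, 1, 2, 3); releases (0, 3, 2, 0), pool now (1, 4, 4, 3)
  proc-I: need (1, 2, 1, 2) fits (1, 4, 4, 3); releases (1, 2, 3, 3), pool now (2, 6, 7, 6)
  proc-G: need (1, 1, 5, 3) fits (2, 6, 7, 6); releases (1, 2, 1, 1), pool now (3, 8, 8, 7)


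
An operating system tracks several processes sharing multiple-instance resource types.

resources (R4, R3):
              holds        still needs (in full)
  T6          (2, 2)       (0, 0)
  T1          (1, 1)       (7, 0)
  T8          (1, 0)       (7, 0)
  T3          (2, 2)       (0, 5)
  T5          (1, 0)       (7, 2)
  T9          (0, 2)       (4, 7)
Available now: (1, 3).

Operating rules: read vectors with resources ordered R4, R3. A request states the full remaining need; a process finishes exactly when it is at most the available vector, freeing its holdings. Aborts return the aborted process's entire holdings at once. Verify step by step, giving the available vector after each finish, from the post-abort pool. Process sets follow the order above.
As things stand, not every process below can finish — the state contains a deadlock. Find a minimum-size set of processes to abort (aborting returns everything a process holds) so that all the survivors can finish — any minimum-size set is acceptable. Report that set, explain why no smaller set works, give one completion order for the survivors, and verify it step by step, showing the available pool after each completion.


Minimum abort set: T1 and T5.
Key observation: T8 was stuck for good until T1 and T5 gave back (2, 1); in the order shown it finishes at step 4.
No one abort is enough; case by case: T6 alone leaves T1 blocked (short on R4); T1 alone leaves T8 blocked (short on R4); T8 alone leaves T1 blocked (short on R4); T3 alone leaves T1 blocked (short on R4); T5 alone leaves T1 blocked (short on R4); T9 alone leaves T1 blocked (short on R4).
Survivors finish in the order: T6, T3, T9, T8. Check, step by step (pool after the aborts first):
  pool = (3, 4)
  T6 needs (0, 0) <= (3, 4) -> finishes; pool += (2, 2) = (5, 6)
  T3 needs (0, 5) <= (5, 6) -> finishes; pool += (2, 2) = (7, 8)
  T9 needs (4, 7) <= (7, 8) -> finishes; pool += (0, 2) = (7, 10)
  T8 needs (7, 0) <= (7, 10) -> finishes; pool += (1, 0) = (8, 10)


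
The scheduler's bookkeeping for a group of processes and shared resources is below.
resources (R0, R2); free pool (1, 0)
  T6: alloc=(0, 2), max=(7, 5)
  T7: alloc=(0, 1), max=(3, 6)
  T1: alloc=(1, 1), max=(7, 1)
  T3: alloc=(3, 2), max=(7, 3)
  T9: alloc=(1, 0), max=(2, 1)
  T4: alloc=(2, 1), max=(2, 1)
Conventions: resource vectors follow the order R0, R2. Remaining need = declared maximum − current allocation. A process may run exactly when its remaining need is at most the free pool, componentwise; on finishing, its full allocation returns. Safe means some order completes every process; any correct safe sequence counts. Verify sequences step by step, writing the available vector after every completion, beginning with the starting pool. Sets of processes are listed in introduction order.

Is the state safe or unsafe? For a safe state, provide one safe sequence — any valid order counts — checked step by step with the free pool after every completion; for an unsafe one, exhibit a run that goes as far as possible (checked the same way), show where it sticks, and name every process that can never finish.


The state is SAFE; one workable sequence: T4, T9, T3, T6, T7, T1.
Key observation: the first exact fit in this order is T9 — it needs (1, 1) with (3, 1) free, meeting a requested resource to the last unit.
Check, step by step:
  pool = (1, 0)
  T4 needs (0, 0) <= (1, 0) -> finishes; pool += (2, 1) = (3, 1)
  T9 needs (1, 1) <= (3, 1) -> finishes; pool += (1, 0) = (4, 1)
  T3 needs (4, 1) <= (4, 1) -> finishes; pool += (3, 2) = (7, 3)
  T6 needs (7, 3) <= (7, 3) -> finishes; pool += (0, 2) = (7, 5)
  T7 needs (3, 5) <= (7, 5) -> finishes; pool += (0, 1) = (7, 6)
  T1 needs (6, 0) <= (7, 6) -> finishes; pool += (1, 1) = (8, 7)


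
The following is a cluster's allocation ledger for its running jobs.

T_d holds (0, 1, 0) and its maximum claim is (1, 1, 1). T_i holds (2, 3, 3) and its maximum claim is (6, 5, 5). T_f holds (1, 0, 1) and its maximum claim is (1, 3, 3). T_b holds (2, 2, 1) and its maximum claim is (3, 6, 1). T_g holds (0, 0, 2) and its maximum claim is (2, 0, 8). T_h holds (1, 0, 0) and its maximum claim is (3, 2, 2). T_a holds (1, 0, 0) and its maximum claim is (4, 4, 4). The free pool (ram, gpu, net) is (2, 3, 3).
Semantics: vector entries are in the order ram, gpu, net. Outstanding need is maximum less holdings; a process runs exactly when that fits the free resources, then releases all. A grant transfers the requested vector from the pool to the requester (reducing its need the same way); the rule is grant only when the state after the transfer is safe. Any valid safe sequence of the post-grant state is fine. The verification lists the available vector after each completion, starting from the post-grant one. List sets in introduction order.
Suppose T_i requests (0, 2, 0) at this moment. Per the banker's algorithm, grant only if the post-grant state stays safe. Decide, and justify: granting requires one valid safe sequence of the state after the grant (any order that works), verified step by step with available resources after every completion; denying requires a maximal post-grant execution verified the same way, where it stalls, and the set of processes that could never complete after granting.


DENY — the pretend-granted state is unsafe.
Key observation: after T_d, T_h the pool peaks at (3, 2, 3), and each blocked process is short somewhere: T_i on ram; T_f on gpu; T_b on gpu; T_g on net; T_a on gpu, net.
After a pretend grant, a maximal execution: T_d, T_h — then nothing else fits. Step-by-step check:
  pool = (2, 1, 3)
  T_d: need (1, 0, 1) fits (2, 1, 3); releases (0, 1, 0), pool now (2, 2, 3)
  T_h: need (2, 2, 2) fits (2, 2, 3); releases (1, 0, 0), pool now (3, 2, 3)
  blocked: T_i wants (4, 0, 2), pool (3, 2, 3) — not enough ram
  blocked: T_f wants (0, 3, 2), pool (3, 2, 3) — not enough gpu
  blocked: T_b wants (1, 4, 0), pool (3, 2, 3) — not enough gpu
  blocked: T_g wants (2, 0, 6), pool (3, 2, 3) — not enough net
  blocked: T_a wants (3, 4, 4), pool (3, 2, 3) — not enough gpu and net
Post-grant, the permanently blocked set is T_i, T_f, T_b, T_g and T_a.


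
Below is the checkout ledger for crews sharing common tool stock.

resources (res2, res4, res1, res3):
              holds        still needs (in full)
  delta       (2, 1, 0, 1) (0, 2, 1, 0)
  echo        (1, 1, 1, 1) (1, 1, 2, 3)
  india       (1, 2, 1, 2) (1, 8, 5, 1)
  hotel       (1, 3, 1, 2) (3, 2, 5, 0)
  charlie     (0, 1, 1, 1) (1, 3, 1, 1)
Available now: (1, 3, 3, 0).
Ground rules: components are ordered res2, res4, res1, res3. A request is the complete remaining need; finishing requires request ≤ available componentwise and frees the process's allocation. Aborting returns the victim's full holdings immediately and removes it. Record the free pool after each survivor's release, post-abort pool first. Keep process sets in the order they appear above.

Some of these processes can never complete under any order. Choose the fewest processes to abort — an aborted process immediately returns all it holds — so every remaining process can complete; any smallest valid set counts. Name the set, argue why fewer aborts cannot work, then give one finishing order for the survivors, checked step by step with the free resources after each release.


Minimum abort set: hotel.
Key observation: echo was stuck for good until hotel gave back (1, 3, 1, 2); in the order shown it finishes at step 2.
No smaller set exists: with zero aborts the deadlock remains.
Survivors finish in the order: delta, echo, india, charlie. Walking it through (pool after the aborts first):
  pool = (2, 6, 4, 2)
  run delta (needs (0, 2, 1, 0), free (2, 6, 4, 2)); after release of (2, 1, 0, 1) the pool is (4, 7, 4, 3)
  run echo (needs (1, 1, 2, 3), free (4, 7, 4, 3)); after release of (1, 1, 1, 1) the pool is (5, 8, 5, 4)
  run india (needs (1, 8, 5, 1), free (5, 8, 5, 4)); after release of (1, 2, 1, 2) the pool is (6, 10, 6, 6)
  run charlie (needs (1, 3, 1, 1), free (6, 10, 6, 6)); after release of (0, 1, 1, 1) the pool is (6, 11, 7, 7)


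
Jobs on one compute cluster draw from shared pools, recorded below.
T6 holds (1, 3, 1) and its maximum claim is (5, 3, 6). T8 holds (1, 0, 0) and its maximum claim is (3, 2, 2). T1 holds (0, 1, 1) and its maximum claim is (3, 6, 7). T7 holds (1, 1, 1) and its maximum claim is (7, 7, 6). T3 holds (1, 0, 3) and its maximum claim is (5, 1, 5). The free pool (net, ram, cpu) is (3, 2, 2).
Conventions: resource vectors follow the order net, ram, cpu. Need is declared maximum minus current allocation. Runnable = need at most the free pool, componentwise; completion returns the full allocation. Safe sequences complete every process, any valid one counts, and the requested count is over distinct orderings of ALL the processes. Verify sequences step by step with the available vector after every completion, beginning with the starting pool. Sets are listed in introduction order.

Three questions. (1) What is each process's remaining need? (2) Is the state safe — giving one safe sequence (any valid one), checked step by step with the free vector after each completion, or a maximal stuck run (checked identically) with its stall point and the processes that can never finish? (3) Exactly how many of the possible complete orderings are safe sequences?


(1) Remaining need (order net, ram, cpu):
  T6: (4, 0, 5)
  T8: (2, 2, 2)
  T1: (3, 5, 6)
  T7: (6, 6, 5)
  T3: (4, 1, 2)
(2) SAFE — a valid safe sequence is T8, T3, T6, T1, T7.
Key observation: T8 marks the first exact bind of the order: its need (2, 2, 2) fits the free (3, 2, 2) with zero slack on a requested resource.
Verifying each step:
  pool = (3, 2, 2)
  T8 needs (2, 2, 2) <= (3, 2, 2) -> finishes; pool += (1, 0, 0) = (4, 2, 2)
  T3 needs (4, 1, 2) <= (4, 2, 2) -> finishes; pool += (1, 0, 3) = (5, 2, 5)
  T6 needs (4, 0, 5) <= (5, 2, 5) -> finishes; pool += (1, 3, 1) = (6, 5, 6)
  T1 needs (3, 5, 6) <= (6, 5, 6) -> finishes; pool += (0, 1, 1) = (6, 6, 7)
  T7 needs (6, 6, 5) <= (6, 6, 7) -> finishes; pool += (1, 1, 1) = (7, 7, 8)
(3) Exactly 1 of the possible complete orderings is a safe sequence.


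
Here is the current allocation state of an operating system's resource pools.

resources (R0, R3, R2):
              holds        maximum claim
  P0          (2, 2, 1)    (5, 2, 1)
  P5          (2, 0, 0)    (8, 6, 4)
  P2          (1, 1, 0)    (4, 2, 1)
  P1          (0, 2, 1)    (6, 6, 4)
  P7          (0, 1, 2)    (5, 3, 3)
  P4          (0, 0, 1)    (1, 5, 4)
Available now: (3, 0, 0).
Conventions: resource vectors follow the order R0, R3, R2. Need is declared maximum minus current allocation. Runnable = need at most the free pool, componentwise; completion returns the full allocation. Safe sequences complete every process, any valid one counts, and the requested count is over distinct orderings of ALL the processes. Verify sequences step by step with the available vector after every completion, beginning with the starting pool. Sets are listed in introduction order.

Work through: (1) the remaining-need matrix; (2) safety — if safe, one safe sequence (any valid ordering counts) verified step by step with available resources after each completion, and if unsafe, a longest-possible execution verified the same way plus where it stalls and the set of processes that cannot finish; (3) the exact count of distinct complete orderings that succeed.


(1) Outstanding need per process (order R0, R3, R2):
  P0: (3, 0, 0)
  P5: (6, 6, 4)
  P2: (3, 1, 1)
  P1: (6, 4, 3)
  P7: (5, 2, 1)
  P4: (1, 5, 3)
(2) SAFE — a valid safe sequence is P0, P7, P2, P1, P5, P4.
Key observation: reading the order forward, P0 is the first process whose need (3, 0, 0) meets the free pool (3, 0, 0) exactly on a resource it requests.
Check, step by step:
  pool = (3, 0, 0)
  run P0 (needs (3, 0, 0), free (3, 0, 0)); after release of (2, 2, 1) the pool is (5, 2, 1)
  run P7 (needs (5, 2, 1), free (5, 2, 1)); after release of (0, 1, 2) the pool is (5, 3, 3)
  run P2 (needs (3, 1, 1), free (5, 3, 3)); after release of (1, 1, 0) the pool is (6, 4, 3)
  run P1 (needs (6, 4, 3), free (6, 4, 3)); after release of (0, 2, 1) the pool is (6, 6, 4)
  run P5 (needs (6, 6, 4), free (6, 6, 4)); after release of (2, 0, 0) the pool is (8, 6, 4)
  run P4 (needs (1, 5, 3), free (8, 6, 4)); after release of (0, 0, 1) the pool is (8, 6, 5)
(3) The exact count: 4 of the possible complete orderings are safe sequences.


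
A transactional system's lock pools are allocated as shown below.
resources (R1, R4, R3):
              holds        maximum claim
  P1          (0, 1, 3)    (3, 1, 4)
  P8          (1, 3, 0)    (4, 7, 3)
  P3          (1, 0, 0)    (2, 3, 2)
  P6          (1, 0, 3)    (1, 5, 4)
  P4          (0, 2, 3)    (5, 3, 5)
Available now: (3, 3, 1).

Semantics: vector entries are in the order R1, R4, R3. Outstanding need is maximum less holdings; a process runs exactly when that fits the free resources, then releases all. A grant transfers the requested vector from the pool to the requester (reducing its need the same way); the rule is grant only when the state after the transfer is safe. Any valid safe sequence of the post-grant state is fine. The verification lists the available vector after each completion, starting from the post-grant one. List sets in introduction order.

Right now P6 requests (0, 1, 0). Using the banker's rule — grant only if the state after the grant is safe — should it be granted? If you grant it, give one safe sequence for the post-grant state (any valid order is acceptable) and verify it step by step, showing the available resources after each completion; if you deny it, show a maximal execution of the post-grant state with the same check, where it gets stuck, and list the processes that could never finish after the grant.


DENY. Granting would leave the state unsafe.
Key observation: after P1, P3 the pool peaks at (4, 3, 4), and each blocked process is short somewhere: P8 on R4; P6 on R4; P4 on R1.
On the post-grant state, P1, P3 is a maximal run — nothing extends it. Walking it through:
  pool = (3, 2, 1)
  P1 needs (3, 0, 1) <= (3, 2, 1) -> finishes; pool += (0, 1, 3) = (3, 3, 4)
  P3 needs (1, 3, 2) <= (3, 3, 4) -> finishes; pool += (1, 0, 0) = (4, 3, 4)
  blocked: P8 wants (3, 4, 3), pool (4, 3, 4) — not enough R4
  blocked: P6 wants (0, 4, 1), pool (4, 3, 4) — not enough R4
  blocked: P4 wants (5, 1, 2), pool (4, 3, 4) — not enough R1
Processes that could never finish after the grant: P8, P6 and P4.


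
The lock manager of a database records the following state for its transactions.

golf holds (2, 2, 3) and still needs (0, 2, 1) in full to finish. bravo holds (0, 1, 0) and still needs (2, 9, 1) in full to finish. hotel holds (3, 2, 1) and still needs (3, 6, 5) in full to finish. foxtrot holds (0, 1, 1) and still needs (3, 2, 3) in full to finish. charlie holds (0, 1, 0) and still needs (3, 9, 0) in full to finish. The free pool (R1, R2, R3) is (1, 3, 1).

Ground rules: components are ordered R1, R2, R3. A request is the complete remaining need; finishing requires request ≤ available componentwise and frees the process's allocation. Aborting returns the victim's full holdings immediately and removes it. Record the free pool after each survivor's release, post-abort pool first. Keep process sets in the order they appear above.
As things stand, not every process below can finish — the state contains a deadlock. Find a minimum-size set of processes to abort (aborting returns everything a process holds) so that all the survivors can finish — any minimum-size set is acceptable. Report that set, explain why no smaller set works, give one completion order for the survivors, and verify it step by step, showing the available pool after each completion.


The answer: abort charlie.
Key observation: bravo could never have finished before the abort; with (0, 1, 0) returned by charlie, it fits at step 4.
Why nothing smaller works: aborting no one leaves the state deadlocked as given.
Survivors finish in the order: golf, foxtrot, hotel, bravo. Check, step by step (pool after the aborts first):
  pool = (1, 4, 1)
  run golf (needs (0, 2, 1), free (1, 4, 1)); after release of (2, 2, 3) the pool is (3, 6, 4)
  run foxtrot (needs (3, 2, 3), free (3, 6, 4)); after release of (0, 1, 1) the pool is (3, 7, 5)
  run hotel (needs (3, 6, 5), free (3, 7, 5)); after release of (3, 2, 1) the pool is (6, 9, 6)
  run bravo (needs (2, 9, 1), free (6, 9, 6)); after release of (0, 1, 0) the pool is (6, 10, 6)


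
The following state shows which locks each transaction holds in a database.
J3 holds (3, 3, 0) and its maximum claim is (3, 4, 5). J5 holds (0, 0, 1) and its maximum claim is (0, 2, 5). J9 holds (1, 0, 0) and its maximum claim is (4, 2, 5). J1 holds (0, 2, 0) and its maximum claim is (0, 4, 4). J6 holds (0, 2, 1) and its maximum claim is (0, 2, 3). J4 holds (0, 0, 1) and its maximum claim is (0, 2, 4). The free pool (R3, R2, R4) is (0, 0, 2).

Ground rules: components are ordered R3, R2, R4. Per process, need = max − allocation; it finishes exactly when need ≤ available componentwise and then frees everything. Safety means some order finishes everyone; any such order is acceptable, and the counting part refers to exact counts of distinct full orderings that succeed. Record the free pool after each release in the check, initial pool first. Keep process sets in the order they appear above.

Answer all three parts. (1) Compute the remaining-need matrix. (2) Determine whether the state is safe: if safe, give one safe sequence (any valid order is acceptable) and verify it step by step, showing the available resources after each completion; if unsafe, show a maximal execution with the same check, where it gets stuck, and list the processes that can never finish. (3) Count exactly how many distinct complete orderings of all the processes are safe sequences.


(1) Outstanding need per process (order R3, R2, R4):
  J3: (0, 1, 5)
  J5: (0, 2, 4)
  J9: (3, 2, 5)
  J1: (0, 2, 4)
  J6: (0, 0, 2)
  J4: (0, 2, 3)
(2) SAFE — a valid safe sequence is J6, J4, J5, J1, J3, J9.
Key observation: J6 is the earliest step where a requested resource binds exactly: need (0, 0, 2), pool (0, 0, 2) at its turn.
Verifying each step:
  pool = (0, 0, 2)
  J6: need (0, 0, 2) fits (0, 0, 2); releases (0, 2, 1), pool now (0, 2, 3)
  J4: need (0, 2, 3) fits (0, 2, 3); releases (0, 0, 1), pool now (0, 2, 4)
  J5: need (0, 2, 4) fits (0, 2, 4); releases (0, 0, 1), pool now (0, 2, 5)
  J1: need (0, 2, 4) fits (0, 2, 5); releases (0, 2, 0), pool now (0, 4, 5)
  J3: need (0, 1, 5) fits (0, 4, 5); releases (3, 3, 0), pool now (3, 7, 5)
  J9: need (3, 2, 5) fits (3, 7, 5); releases (1, 0, 0), pool now (4, 7, 5)
(3) Precisely 4 of the possible complete orderings are safe sequences.


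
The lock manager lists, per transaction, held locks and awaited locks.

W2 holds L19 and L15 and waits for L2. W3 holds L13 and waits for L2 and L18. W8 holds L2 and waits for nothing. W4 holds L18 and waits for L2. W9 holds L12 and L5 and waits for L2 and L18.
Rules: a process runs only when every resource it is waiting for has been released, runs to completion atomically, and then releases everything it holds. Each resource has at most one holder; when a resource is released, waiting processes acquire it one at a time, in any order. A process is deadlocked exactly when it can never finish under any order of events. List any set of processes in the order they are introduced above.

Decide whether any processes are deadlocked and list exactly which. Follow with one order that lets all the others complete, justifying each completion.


Nothing here is deadlocked.
Key observation: no waiting chain loops back on itself — every chain ends at a process that waits on nothing, so everyone eventually runs.
A valid finishing order for the others: W8, W4, W9, W3, W2.
Check, step by step:
  run W8 (it waits on nothing); releases L2
  run W4 (all its waits — L2 — are resolved); releases L18
  run W9 (all its waits — L2 and L18 — are resolved); releases L12 and L5
  run W3 (all its waits — L2 and L18 — are resolved); releases L13
  run W2 (all its waits — L2 — are resolved); releases L19 and L15


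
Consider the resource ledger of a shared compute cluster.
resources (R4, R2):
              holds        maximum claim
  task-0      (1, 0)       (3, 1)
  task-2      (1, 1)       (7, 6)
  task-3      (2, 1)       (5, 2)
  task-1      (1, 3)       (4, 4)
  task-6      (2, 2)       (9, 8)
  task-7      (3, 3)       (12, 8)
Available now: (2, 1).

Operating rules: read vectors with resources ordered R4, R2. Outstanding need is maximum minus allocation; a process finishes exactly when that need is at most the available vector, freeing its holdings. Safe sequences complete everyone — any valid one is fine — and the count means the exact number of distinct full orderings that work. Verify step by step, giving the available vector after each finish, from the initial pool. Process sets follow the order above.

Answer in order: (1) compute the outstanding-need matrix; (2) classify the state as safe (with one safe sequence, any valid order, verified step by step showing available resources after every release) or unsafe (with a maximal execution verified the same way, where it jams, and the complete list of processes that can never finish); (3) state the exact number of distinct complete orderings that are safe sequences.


(1) Need matrix, components ordered R4, R2:
  task-0: (2, 1)
  task-2: (6, 5)
  task-3: (3, 1)
  task-1: (3, 1)
  task-6: (7, 6)
  task-7: (9, 5)
(2) The state is SAFE; one workable sequence: task-0, task-1, task-3, task-2, task-6, task-7.
Key observation: at task-0 the run first touches a limit — (2, 1) against (2, 1), exact on a resource it actually requests.
Step-by-step check:
  pool = (2, 1)
  task-0 needs (2, 1) <= (2, 1) -> finishes; pool += (1, 0) = (3, 1)
  task-1 needs (3, 1) <= (3, 1) -> finishes; pool += (1, 3) = (4, 4)
  task-3 needs (3, 1) <= (4, 4) -> finishes; pool += (2, 1) = (6, 5)
  task-2 needs (6, 5) <= (6, 5) -> finishes; pool += (1, 1) = (7, 6)
  task-6 needs (7, 6) <= (7, 6) -> finishes; pool += (2, 2) = (9, 8)
  task-7 needs (9, 5) <= (9, 8) -> finishes; pool += (3, 3) = (12, 11)
(3) Precisely 2 of the possible complete orderings are safe sequences.


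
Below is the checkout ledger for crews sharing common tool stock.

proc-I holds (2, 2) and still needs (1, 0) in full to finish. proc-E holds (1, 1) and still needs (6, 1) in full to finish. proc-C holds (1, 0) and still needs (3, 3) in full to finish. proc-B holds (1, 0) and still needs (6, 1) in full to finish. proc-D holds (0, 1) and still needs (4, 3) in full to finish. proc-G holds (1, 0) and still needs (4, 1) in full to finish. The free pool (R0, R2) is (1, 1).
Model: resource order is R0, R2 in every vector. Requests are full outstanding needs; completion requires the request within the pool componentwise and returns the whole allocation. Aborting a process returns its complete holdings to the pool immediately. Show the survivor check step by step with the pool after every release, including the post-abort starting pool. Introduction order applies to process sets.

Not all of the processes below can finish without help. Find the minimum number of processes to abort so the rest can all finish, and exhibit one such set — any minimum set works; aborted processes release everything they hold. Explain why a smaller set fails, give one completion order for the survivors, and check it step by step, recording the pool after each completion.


Minimum abort set: proc-B.
Key observation: no ordering could ever have run proc-E before the abort of proc-B; with (1, 0) back in the pool it fits at step 5.
No smaller set exists: with zero aborts the deadlock remains.
Survivors finish in the order: proc-I, proc-C, proc-D, proc-G, proc-E. Step-by-step check (pool after the aborts first):
  pool = (2, 1)
  proc-I: need (1, 0) fits (2, 1); releases (2, 2), pool now (4, 3)
  proc-C: need (3, 3) fits (4, 3); releases (1, 0), pool now (5, 3)
  proc-D: need (4, 3) fits (5, 3); releases (0, 1), pool now (5, 4)
  proc-G: need (4, 1) fits (5, 4); releases (1, 0), pool now (6, 4)
  proc-E: need (6, 1) fits (6, 4); releases (1, 1), pool now (7, 5)


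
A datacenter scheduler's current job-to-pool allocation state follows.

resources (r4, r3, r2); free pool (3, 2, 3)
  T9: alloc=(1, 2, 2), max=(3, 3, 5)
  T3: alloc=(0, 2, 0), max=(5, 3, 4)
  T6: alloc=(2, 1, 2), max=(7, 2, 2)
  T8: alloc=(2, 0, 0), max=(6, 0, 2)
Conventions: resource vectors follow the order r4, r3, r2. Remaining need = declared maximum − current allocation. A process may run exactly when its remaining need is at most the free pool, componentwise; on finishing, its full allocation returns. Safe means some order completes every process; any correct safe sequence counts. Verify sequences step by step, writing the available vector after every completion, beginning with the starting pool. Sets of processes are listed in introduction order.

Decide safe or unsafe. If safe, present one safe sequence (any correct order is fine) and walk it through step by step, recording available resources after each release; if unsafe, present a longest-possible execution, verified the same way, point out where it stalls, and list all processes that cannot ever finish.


SAFE, for example via the order T9, T8, T3, T6.
Key observation: the first exact fit in this order is T9 — it needs (2, 1, 3) with (3, 2, 3) free, meeting a requested resource to the last unit.
Walking it through:
  pool = (3, 2, 3)
  T9: need (2, 1, 3) fits (3, 2, 3); releases (1, 2, 2), pool now (4, 4, 5)
  T8: need (4, 0, 2) fits (4, 4, 5); releases (2, 0, 0), pool now (6, 4, 5)
  T3: need (5, 1, 4) fits (6, 4, 5); releases (0, 2, 0), pool now (6, 6, 5)
  T6: need (5, 1, 0) fits (6, 6, 5); releases (2, 1, 2), pool now (8, 7, 7)


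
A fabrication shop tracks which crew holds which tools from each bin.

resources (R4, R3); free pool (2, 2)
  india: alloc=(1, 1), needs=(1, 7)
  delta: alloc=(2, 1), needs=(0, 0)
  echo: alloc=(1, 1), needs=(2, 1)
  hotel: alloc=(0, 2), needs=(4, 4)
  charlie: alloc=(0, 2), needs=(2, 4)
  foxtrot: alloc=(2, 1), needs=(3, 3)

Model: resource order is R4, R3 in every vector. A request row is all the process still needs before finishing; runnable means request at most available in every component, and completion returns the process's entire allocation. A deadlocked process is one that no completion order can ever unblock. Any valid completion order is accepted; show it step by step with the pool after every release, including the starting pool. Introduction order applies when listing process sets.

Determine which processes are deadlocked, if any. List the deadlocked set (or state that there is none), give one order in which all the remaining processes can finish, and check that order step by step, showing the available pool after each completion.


The deadlocked set is empty.
Key observation: there is always a runnable process — echo first — so the state unwinds completely.
One completion order for the rest: echo, foxtrot, charlie, delta, india, hotel. Check, step by step:
  pool = (2, 2)
  echo needs (2, 1) <= (2, 2) -> finishes; pool += (1, 1) = (3, 3)
  foxtrot needs (3, 3) <= (3, 3) -> finishes; pool += (2, 1) = (5, 4)
  charlie needs (2, 4) <= (5, 4) -> finishes; pool += (0, 2) = (5, 6)
  delta needs (0, 0) <= (5, 6) -> finishes; pool += (2, 1) = (7, 7)
  india needs (1, 7) <= (7, 7) -> finishes; pool += (1, 1) = (8, 8)
  hotel needs (4, 4) <= (8, 8) -> finishes; pool += (0, 2) = (8, 10)


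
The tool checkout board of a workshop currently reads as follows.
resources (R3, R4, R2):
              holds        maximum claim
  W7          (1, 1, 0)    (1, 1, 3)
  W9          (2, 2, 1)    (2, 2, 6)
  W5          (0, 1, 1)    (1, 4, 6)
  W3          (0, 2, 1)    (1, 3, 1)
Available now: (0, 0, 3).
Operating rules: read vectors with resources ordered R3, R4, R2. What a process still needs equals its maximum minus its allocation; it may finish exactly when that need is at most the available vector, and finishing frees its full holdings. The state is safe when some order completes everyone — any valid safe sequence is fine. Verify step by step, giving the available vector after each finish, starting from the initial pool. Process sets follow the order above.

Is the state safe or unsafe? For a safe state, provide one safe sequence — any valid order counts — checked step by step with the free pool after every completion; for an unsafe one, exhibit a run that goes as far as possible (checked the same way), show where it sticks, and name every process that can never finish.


The state is UNSAFE.
Key observation: the pool after W7, W3 is (1, 3, 4); every surviving request exceeds it in R2, so progress ends there.
A maximal execution: W7, W3 — then nothing else fits. Check, step by step:
  pool = (0, 0, 3)
  W7 needs (0, 0, 3) <= (0, 0, 3) -> finishes; pool += (1, 1, 0) = (1, 1, 3)
  W3 needs (1, 1, 0) <= (1, 1, 3) -> finishes; pool += (0, 2, 1) = (1, 3, 4)
  blocked: W9 wants (0, 0, 5), pool (1, 3, 4) — not enough R2
  blocked: W5 wants (1, 3, 5), pool (1, 3, 4) — not enough R2
Permanently blocked: W9 and W5.


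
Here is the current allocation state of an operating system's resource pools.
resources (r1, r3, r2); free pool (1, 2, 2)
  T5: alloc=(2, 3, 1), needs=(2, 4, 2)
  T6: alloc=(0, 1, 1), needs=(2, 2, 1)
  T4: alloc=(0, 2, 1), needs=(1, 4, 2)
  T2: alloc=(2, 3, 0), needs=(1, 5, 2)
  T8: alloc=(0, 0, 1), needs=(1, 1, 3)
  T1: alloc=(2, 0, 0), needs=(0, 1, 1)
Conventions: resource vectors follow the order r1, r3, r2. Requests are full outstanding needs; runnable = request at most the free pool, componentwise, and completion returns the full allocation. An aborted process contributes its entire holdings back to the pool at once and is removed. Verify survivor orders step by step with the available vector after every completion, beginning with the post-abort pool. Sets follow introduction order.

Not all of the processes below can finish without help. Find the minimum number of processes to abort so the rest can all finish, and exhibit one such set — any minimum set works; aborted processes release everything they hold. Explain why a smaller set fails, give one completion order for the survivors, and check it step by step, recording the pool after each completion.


Abort T2.
Key observation: T4 was stuck for good until T2 gave back (2, 3, 0); in the order shown it finishes at step 3.
No smaller set exists: with zero aborts the deadlock remains.
Survivors finish in the order: T6, T8, T4, T1, T5. Check, step by step (pool after the aborts first):
  pool = (3, 5, 2)
  T6: need (2, 2, 1) fits (3, 5, 2); releases (0, 1, 1), pool now (3, 6, 3)
  T8: need (1, 1, 3) fits (3, 6, 3); releases (0, 0, 1), pool now (3, 6, 4)
  T4: need (1, 4, 2) fits (3, 6, 4); releases (0, 2, 1), pool now (3, 8, 5)
  T1: need (0, 1, 1) fits (3, 8, 5); releases (2, 0, 0), pool now (5, 8, 5)
  T5: need (2, 4, 2) fits (5, 8, 5); releases (2, 3, 1), pool now (7, 11, 6)


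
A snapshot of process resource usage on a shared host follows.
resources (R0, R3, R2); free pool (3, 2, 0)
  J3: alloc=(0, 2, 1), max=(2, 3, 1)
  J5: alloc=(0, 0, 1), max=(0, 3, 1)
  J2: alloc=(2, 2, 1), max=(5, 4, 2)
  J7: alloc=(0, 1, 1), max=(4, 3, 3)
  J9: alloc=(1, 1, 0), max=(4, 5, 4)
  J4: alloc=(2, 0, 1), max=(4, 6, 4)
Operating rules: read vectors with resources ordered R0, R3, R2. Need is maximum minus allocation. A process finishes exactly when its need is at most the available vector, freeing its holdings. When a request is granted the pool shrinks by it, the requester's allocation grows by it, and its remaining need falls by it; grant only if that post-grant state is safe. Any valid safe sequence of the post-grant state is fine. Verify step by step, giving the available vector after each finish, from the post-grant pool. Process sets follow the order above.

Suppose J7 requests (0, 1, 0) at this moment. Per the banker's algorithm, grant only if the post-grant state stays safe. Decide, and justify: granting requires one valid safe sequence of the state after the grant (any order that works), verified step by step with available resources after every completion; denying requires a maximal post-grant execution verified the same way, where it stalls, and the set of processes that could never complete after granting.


GRANT: granting preserves safety; a valid post-grant sequence is J3, J2, J7, J5, J9, J4.
Key observation: even at the reduced pool (3, 1, 0), J3 fits immediately, so safety survives the grant.
Step-by-step check of the post-grant state:
  pool = (3, 1, 0)
  J3 needs (2, 1, 0) <= (3, 1, 0) -> finishes; pool += (0, 2, 1) = (3, 3, 1)
  J2 needs (3, 2, 1) <= (3, 3, 1) -> finishes; pool += (2, 2, 1) = (5, 5, 2)
  J7 needs (4, 1, 2) <= (5, 5, 2) -> finishes; pool += (0, 2, 1) = (5, 7, 3)
  J5 needs (0, 3, 0) <= (5, 7, 3) -> finishes; pool += (0, 0, 1) = (5, 7, 4)
  J9 needs (3, 4, 4) <= (5, 7, 4) -> finishes; pool += (1, 1, 0) = (6, 8, 4)
  J4 needs (2, 6, 3) <= (6, 8, 4) -> finishes; pool += (2, 0, 1) = (8, 8, 5)
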